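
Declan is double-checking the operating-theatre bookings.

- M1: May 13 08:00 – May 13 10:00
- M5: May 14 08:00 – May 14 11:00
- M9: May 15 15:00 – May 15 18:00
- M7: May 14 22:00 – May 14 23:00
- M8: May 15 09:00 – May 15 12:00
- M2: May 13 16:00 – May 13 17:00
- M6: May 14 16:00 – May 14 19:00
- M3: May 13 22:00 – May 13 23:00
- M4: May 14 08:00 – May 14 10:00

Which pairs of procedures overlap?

M4 & M5

Sorted by start: M1, M2, M3, M4, M5, M6, M7, M8, M9.
M2 starts after M1 ends; M1 is clear from here.
M3 starts after M2 ends; M2 is clear from here.
M4 starts after M3 ends; M3 is clear from here.
M5 starts before M4 ends → M4 and M5 overlap.
M6 starts after M4 ends; M4 is clear from here.
M6 starts after M5 ends; M5 is clear from here.
M7 starts after M6 ends; M6 is clear from here.
M8 starts after M7 ends; M7 is clear from here.
M9 starts after M8 ends.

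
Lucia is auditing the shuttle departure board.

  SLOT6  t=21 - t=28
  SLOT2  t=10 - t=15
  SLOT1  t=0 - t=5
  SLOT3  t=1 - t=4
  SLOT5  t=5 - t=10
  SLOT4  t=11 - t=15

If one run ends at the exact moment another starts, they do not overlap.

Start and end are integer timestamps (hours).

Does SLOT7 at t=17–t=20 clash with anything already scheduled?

No — it doesn't clash with anything

SLOT1: ends t=5 at or before SLOT7 starts t=17 → clear.
SLOT3: ends t=4 at or before SLOT7 starts t=17 → clear.
SLOT5: ends t=10 at or before SLOT7 starts t=17 → clear.
SLOT2: ends t=15 at or before SLOT7 starts t=17 → clear.
SLOT4: ends t=15 at or before SLOT7 starts t=17 → clear.
SLOT6: starts t=21 at or after SLOT7 ends t=20 → clear.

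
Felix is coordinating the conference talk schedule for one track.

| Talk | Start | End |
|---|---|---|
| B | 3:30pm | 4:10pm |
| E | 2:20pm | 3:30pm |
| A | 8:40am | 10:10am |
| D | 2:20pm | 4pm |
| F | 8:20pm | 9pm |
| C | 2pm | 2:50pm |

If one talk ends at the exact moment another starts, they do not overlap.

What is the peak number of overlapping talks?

Sweep the timeline, counting +1 at each start and −1 at each end (ends before starts at a tie):
8:40am start A → 1
10:10am end A → 0
2pm start C → 1
2:20pm start D → 2
2:20pm start E → 3
2:50pm end C → 2
3:30pm end E → 1
3:30pm start B → 2
4pm end D → 1
4:10pm end B → 0
8:20pm start F → 1
9pm end F → 0
Peak is 3, at 2:20pm (C, D, E).

3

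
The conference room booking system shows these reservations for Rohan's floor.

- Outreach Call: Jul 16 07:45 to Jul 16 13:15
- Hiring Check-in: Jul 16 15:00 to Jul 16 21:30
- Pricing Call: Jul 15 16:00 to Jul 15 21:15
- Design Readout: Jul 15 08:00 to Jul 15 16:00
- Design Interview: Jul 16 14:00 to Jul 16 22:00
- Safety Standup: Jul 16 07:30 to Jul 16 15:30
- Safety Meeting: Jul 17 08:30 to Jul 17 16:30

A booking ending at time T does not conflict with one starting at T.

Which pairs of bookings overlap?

Design Interview & Hiring Check-in, Design Interview & Safety Standup, Hiring Check-in & Safety Standup, Outreach Call & Safety Standup

Sorted by start: Design Readout, Pricing Call, Safety Standup, Outreach Call, Design Interview, Hiring Check-in, Safety Meeting.
Pricing Call starts exactly when Design Readout ends (back-to-back, no overlap), so Design Readout has no further overlaps.
Safety Standup starts after Pricing Call ends, so Pricing Call has no further overlaps.
Outreach Call starts before Safety Standup ends → Safety Standup and Outreach Call overlap.
Design Interview starts before Safety Standup ends → Safety Standup and Design Interview overlap.
Hiring Check-in starts before Safety Standup ends → Safety Standup and Hiring Check-in overlap.
Safety Meeting starts after Safety Standup ends.
Design Interview starts after Outreach Call ends, so Outreach Call has no further overlaps.
Hiring Check-in starts before Design Interview ends → Design Interview and Hiring Check-in overlap.
Safety Meeting starts after Design Interview ends.
Safety Meeting starts after Hiring Check-in ends.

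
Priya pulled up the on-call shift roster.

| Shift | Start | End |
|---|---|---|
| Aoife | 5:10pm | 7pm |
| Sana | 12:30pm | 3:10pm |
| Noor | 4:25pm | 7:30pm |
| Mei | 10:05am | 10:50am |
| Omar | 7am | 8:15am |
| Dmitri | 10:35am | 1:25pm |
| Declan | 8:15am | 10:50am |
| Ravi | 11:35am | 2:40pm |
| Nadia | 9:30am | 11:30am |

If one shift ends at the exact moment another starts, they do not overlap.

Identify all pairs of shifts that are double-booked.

Aoife & Noor, Declan & Dmitri, Declan & Mei, Declan & Nadia, Dmitri & Mei, Dmitri & Nadia, Dmitri & Ravi, Dmitri & Sana, Mei & Nadia, Ravi & Sana

Two intervals overlap when each starts before the other ends.
Sorted by start: Omar, Declan, Nadia, Mei, Dmitri, Ravi, Sana, Noor, Aoife.
Declan starts exactly when Omar ends (back-to-back, no overlap); Omar is clear from here.
Nadia starts before Declan ends → Declan and Nadia overlap.
Mei starts before Declan ends → Declan and Mei overlap.
Dmitri starts before Declan ends → Declan and Dmitri overlap.
Ravi starts after Declan ends; Declan is clear from here.
Mei starts before Nadia ends → Nadia and Mei overlap.
Dmitri starts before Nadia ends → Nadia and Dmitri overlap.
Ravi starts after Nadia ends; Nadia is clear from here.
Dmitri starts before Mei ends → Mei and Dmitri overlap.
Ravi starts after Mei ends; Mei is clear from here.
Ravi starts before Dmitri ends → Dmitri and Ravi overlap.
Sana starts before Dmitri ends → Dmitri and Sana overlap.
Noor starts after Dmitri ends; Dmitri is clear from here.
Sana starts before Ravi ends → Ravi and Sana overlap.
Noor starts after Ravi ends; Ravi is clear from here.
Noor starts after Sana ends; Sana is clear from here.
Aoife starts before Noor ends → Noor and Aoife overlap.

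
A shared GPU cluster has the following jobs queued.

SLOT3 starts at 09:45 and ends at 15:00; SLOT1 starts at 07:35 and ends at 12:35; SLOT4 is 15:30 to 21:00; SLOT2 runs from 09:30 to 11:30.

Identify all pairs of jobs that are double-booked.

SLOT1 & SLOT2, SLOT1 & SLOT3, SLOT2 & SLOT3

Sorted by start: SLOT1, SLOT2, SLOT3, SLOT4.
SLOT2 starts before SLOT1 ends → SLOT1 and SLOT2 overlap.
SLOT3 starts before SLOT1 ends → SLOT1 and SLOT3 overlap.
SLOT4 starts after SLOT1 ends.
SLOT3 starts before SLOT2 ends → SLOT2 and SLOT3 overlap.
SLOT4 starts after SLOT2 ends.
SLOT4 starts after SLOT3 ends.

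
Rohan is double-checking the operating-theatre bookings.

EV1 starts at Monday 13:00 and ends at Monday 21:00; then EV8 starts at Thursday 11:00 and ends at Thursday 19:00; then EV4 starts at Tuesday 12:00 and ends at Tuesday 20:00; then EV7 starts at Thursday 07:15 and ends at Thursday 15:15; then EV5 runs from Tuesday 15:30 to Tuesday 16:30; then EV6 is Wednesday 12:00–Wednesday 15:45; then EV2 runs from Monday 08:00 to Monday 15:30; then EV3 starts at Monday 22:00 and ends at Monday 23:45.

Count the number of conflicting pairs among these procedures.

3

Two intervals overlap when each starts before the other ends.
Sorted by start: EV2, EV1, EV3, EV4, EV5, EV6, EV7, EV8.
EV1 starts before EV2 ends → EV2 and EV1 overlap.
EV3 starts after EV2 ends; EV2 is clear from here.
EV3 starts after EV1 ends; EV1 is clear from here.
EV4 starts after EV3 ends; EV3 is clear from here.
EV5 starts before EV4 ends → EV4 and EV5 overlap.
EV6 starts after EV4 ends; EV4 is clear from here.
EV6 starts after EV5 ends; EV5 is clear from here.
EV7 starts after EV6 ends; EV6 is clear from here.
EV8 starts before EV7 ends → EV7 and EV8 overlap.
Overlapping pairs: EV1 & EV2, EV4 & EV5, EV7 & EV8 — 3 in total.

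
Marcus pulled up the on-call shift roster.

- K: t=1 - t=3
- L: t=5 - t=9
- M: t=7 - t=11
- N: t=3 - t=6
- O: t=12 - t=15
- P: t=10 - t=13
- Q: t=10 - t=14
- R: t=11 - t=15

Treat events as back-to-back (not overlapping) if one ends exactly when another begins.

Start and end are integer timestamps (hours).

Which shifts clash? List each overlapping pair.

Sorted by start: K, N, L, M, P, Q, R, O.
N starts exactly when K ends (back-to-back, no overlap) — done with K.
L starts before N ends → N and L overlap.
M starts after N ends — done with N.
M starts before L ends → L and M overlap.
P starts after L ends — done with L.
P starts before M ends → M and P overlap.
Q starts before M ends → M and Q overlap.
R starts exactly when M ends (back-to-back, no overlap) — done with M.
Q starts before P ends → P and Q overlap.
R starts before P ends → P and R overlap.
O starts before P ends → P and O overlap.
R starts before Q ends → Q and R overlap.
O starts before Q ends → Q and O overlap.
O starts before R ends → R and O overlap.

L & M, L & N, M & P, M & Q, O & P, O & Q, O & R, P & Q, P & R, Q & R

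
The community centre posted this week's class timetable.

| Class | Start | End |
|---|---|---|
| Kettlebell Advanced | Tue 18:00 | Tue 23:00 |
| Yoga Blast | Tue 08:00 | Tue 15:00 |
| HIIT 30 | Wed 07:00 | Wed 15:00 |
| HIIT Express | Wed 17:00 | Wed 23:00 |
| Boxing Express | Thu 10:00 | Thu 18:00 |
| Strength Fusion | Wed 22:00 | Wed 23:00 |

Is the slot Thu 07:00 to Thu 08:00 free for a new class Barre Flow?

Yoga Blast: ends Tue 15:00 at or before Barre Flow starts Thu 07:00 → clear.
Kettlebell Advanced: ends Tue 23:00 at or before Barre Flow starts Thu 07:00 → clear.
HIIT 30: ends Wed 15:00 at or before Barre Flow starts Thu 07:00 → clear.
HIIT Express: ends Wed 23:00 at or before Barre Flow starts Thu 07:00 → clear.
Strength Fusion: ends Wed 23:00 at or before Barre Flow starts Thu 07:00 → clear.
Boxing Express: starts Thu 10:00 at or after Barre Flow ends Thu 08:00 → clear.

Yes — the slot is free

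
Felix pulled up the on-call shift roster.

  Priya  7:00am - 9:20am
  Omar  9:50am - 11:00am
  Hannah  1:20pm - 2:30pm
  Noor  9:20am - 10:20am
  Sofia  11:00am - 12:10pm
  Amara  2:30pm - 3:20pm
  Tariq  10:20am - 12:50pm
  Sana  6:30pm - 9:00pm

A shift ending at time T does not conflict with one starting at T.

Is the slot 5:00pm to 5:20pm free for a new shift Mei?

Yes — the slot is free

Priya: ends 9:20am at or before Mei starts 5:00pm → clear.
Noor: ends 10:20am at or before Mei starts 5:00pm → clear.
Omar: ends 11:00am at or before Mei starts 5:00pm → clear.
Tariq: ends 12:50pm at or before Mei starts 5:00pm → clear.
Sofia: ends 12:10pm at or before Mei starts 5:00pm → clear.
Hannah: ends 2:30pm at or before Mei starts 5:00pm → clear.
Amara: ends 3:20pm at or before Mei starts 5:00pm → clear.
Sana: starts 6:30pm at or after Mei ends 5:20pm → clear.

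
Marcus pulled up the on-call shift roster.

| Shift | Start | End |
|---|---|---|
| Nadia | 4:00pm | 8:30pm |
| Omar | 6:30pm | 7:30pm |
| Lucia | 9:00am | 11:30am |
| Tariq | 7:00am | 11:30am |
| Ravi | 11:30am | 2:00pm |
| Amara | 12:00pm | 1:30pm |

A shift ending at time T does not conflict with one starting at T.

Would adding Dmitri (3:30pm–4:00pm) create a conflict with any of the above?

Tariq: ends 11:30am at or before Dmitri starts 3:30pm → clear.
Lucia: ends 11:30am at or before Dmitri starts 3:30pm → clear.
Ravi: ends 2:00pm at or before Dmitri starts 3:30pm → clear.
Amara: ends 1:30pm at or before Dmitri starts 3:30pm → clear.
Nadia: starts 4:00pm at or after Dmitri ends 4:00pm → clear.
Omar: starts 6:30pm at or after Dmitri ends 4:00pm → clear.

No — it doesn't clash with anything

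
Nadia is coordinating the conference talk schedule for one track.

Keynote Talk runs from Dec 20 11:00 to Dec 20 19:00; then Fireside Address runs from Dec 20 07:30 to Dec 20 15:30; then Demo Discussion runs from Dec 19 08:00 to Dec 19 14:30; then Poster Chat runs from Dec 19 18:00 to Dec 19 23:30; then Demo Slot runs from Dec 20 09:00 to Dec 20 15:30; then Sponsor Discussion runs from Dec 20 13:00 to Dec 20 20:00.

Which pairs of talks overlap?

Demo Slot & Fireside Address, Demo Slot & Keynote Talk, Demo Slot & Sponsor Discussion, Fireside Address & Keynote Talk, Fireside Address & Sponsor Discussion, Keynote Talk & Sponsor Discussion

Two intervals overlap when each starts before the other ends.
Sorted by start: Demo Discussion, Poster Chat, Fireside Address, Demo Slot, Keynote Talk, Sponsor Discussion.
Poster Chat starts after Demo Discussion ends — done with Demo Discussion.
Fireside Address starts after Poster Chat ends — done with Poster Chat.
Demo Slot starts before Fireside Address ends → Fireside Address and Demo Slot overlap.
Keynote Talk starts before Fireside Address ends → Fireside Address and Keynote Talk overlap.
Sponsor Discussion starts before Fireside Address ends → Fireside Address and Sponsor Discussion overlap.
Keynote Talk starts before Demo Slot ends → Demo Slot and Keynote Talk overlap.
Sponsor Discussion starts before Demo Slot ends → Demo Slot and Sponsor Discussion overlap.
Sponsor Discussion starts before Keynote Talk ends → Keynote Talk and Sponsor Discussion overlap.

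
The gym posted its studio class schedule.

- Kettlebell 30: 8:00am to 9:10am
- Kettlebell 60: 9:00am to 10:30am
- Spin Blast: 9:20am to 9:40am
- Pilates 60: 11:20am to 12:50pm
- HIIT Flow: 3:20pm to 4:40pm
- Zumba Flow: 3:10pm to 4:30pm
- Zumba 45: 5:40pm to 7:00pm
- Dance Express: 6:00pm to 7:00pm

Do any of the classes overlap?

Sorted by start: Kettlebell 30, Kettlebell 60, Spin Blast, Pilates 60, Zumba Flow, HIIT Flow, Zumba 45, Dance Express.
Kettlebell 60 starts before Kettlebell 30 ends → Kettlebell 30 and Kettlebell 60 overlap.
That's a conflict, so the schedule is not conflict-free.

Yes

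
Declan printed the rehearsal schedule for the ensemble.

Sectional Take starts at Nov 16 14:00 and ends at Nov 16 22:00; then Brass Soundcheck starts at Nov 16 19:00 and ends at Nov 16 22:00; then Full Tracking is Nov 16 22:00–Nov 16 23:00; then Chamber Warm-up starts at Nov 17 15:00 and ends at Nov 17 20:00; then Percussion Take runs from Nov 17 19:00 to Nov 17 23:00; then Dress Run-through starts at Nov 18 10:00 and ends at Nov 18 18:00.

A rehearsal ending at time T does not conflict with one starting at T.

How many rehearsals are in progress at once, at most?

2

Sort all start/end points and keep a running count:
Nov 16 14:00 start Sectional Take → 1
Nov 16 19:00 start Brass Soundcheck → 2
Nov 16 22:00 end Brass Soundcheck → 1
Nov 16 22:00 end Sectional Take → 0
Nov 16 22:00 start Full Tracking → 1
Nov 16 23:00 end Full Tracking → 0
Nov 17 15:00 start Chamber Warm-up → 1
Nov 17 19:00 start Percussion Take → 2
Nov 17 20:00 end Chamber Warm-up → 1
Nov 17 23:00 end Percussion Take → 0
Nov 18 10:00 start Dress Run-through → 1
Nov 18 18:00 end Dress Run-through → 0
Peak is 2, at Nov 16 19:00 (Brass Soundcheck, Sectional Take).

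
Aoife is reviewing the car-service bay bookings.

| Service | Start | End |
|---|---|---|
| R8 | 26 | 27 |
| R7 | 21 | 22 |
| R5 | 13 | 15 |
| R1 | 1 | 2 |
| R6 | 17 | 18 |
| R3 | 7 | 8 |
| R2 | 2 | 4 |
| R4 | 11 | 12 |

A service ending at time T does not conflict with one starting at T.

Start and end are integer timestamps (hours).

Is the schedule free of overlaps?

Sorted by start: R1, R2, R3, R4, R5, R6, R7, R8.
R2 starts exactly when R1 ends (back-to-back, no overlap); R1 is clear from here.
R3 starts after R2 ends; R2 is clear from here.
R4 starts after R3 ends; R3 is clear from here.
R5 starts after R4 ends; R4 is clear from here.
R6 starts after R5 ends; R5 is clear from here.
R7 starts after R6 ends; R6 is clear from here.
R8 starts after R7 ends.
Every pair is clear; the schedule has no overlaps.

Yes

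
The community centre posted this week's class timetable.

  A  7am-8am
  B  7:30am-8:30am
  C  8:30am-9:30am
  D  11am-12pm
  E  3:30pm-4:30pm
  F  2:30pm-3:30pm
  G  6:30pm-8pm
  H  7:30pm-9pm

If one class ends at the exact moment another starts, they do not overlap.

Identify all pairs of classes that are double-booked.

Sorted by start: A, B, C, D, F, E, G, H.
B starts before A ends → A and B overlap.
C starts after A ends, so A has no further overlaps.
C starts exactly when B ends (back-to-back, no overlap), so B has no further overlaps.
D starts after C ends, so C has no further overlaps.
F starts after D ends, so D has no further overlaps.
E starts exactly when F ends (back-to-back, no overlap), so F has no further overlaps.
G starts after E ends, so E has no further overlaps.
H starts before G ends → G and H overlap.

A & B, G & H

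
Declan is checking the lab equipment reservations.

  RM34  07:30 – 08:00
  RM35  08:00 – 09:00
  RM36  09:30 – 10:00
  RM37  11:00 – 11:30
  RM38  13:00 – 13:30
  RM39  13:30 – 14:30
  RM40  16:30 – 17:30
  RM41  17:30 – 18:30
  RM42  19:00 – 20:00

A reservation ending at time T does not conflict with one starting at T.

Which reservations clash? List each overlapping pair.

Sorted by start: RM34, RM35, RM36, RM37, RM38, RM39, RM40, RM41, RM42.
RM35 starts exactly when RM34 ends (back-to-back, no overlap), so nothing later overlaps RM34 either.
RM36 starts after RM35 ends, so nothing later overlaps RM35 either.
RM37 starts after RM36 ends, so nothing later overlaps RM36 either.
RM38 starts after RM37 ends, so nothing later overlaps RM37 either.
RM39 starts exactly when RM38 ends (back-to-back, no overlap), so nothing later overlaps RM38 either.
RM40 starts after RM39 ends, so nothing later overlaps RM39 either.
RM41 starts exactly when RM40 ends (back-to-back, no overlap), so nothing later overlaps RM40 either.
RM42 starts after RM41 ends.

none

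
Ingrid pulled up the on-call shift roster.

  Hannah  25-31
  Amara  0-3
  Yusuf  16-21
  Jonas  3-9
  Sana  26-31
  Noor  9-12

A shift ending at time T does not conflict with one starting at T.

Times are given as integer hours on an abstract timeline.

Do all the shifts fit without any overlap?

Check each pair: they overlap iff neither finishes before the other starts.
Sorted by start: Amara, Jonas, Noor, Yusuf, Hannah, Sana.
Jonas starts exactly when Amara ends (back-to-back, no overlap), so Amara has no further overlaps.
Noor starts exactly when Jonas ends (back-to-back, no overlap), so Jonas has no further overlaps.
Yusuf starts after Noor ends, so Noor has no further overlaps.
Hannah starts after Yusuf ends, so Yusuf has no further overlaps.
Sana starts before Hannah ends → Hannah and Sana overlap.
That's a conflict, so the schedule is not conflict-free.

No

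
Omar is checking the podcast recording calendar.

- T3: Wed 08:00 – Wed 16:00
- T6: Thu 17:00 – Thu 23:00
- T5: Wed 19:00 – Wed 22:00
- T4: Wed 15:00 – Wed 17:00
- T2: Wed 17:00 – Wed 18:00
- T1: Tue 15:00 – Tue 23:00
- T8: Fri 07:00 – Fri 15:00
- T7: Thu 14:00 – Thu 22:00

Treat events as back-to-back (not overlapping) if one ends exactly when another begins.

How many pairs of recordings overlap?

2

Sorted by start: T1, T3, T4, T2, T5, T7, T6, T8.
T3 starts after T1 ends — done with T1.
T4 starts before T3 ends → T3 and T4 overlap.
T2 starts after T3 ends — done with T3.
T2 starts exactly when T4 ends (back-to-back, no overlap) — done with T4.
T5 starts after T2 ends — done with T2.
T7 starts after T5 ends — done with T5.
T6 starts before T7 ends → T7 and T6 overlap.
T8 starts after T7 ends.
T8 starts after T6 ends.
Overlapping pairs: T3 & T4, T6 & T7 — 2 in total.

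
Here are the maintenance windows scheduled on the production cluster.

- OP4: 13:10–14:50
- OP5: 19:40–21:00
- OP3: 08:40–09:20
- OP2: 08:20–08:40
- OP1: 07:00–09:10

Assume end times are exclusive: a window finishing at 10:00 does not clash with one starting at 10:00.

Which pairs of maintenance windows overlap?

OP1 & OP2, OP1 & OP3

Sorted by start: OP1, OP2, OP3, OP4, OP5.
OP2 starts before OP1 ends → OP1 and OP2 overlap.
OP3 starts before OP1 ends → OP1 and OP3 overlap.
OP4 starts after OP1 ends, so nothing later overlaps OP1 either.
OP3 starts exactly when OP2 ends (back-to-back, no overlap), so nothing later overlaps OP2 either.
OP4 starts after OP3 ends, so nothing later overlaps OP3 either.
OP5 starts after OP4 ends.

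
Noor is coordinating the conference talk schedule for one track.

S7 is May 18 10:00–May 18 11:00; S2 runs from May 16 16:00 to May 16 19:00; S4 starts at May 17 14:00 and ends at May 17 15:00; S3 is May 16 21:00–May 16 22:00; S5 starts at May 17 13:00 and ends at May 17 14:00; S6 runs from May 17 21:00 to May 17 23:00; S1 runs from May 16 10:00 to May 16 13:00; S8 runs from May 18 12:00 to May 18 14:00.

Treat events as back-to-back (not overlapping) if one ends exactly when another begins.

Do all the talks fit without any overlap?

Yes

Sorted by start: S1, S2, S3, S5, S4, S6, S7, S8.
S2 starts after S1 ends — done with S1.
S3 starts after S2 ends — done with S2.
S5 starts after S3 ends — done with S3.
S4 starts exactly when S5 ends (back-to-back, no overlap) — done with S5.
S6 starts after S4 ends — done with S4.
S7 starts after S6 ends — done with S6.
S8 starts after S7 ends.
Every pair is clear; the schedule has no overlaps.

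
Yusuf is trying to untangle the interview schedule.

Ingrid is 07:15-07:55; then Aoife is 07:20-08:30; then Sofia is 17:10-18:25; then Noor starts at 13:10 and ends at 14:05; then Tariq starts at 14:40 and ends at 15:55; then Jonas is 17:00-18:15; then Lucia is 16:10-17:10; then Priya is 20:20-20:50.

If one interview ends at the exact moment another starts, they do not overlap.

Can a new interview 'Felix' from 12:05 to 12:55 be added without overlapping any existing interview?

Yes — the slot is free

Ingrid: ends 07:55 at or before Felix starts 12:05 → clear.
Aoife: ends 08:30 at or before Felix starts 12:05 → clear.
Noor: starts 13:10 at or after Felix ends 12:55 → clear.
Tariq: starts 14:40 at or after Felix ends 12:55 → clear.
Lucia: starts 16:10 at or after Felix ends 12:55 → clear.
Jonas: starts 17:00 at or after Felix ends 12:55 → clear.
Sofia: starts 17:10 at or after Felix ends 12:55 → clear.
Priya: starts 20:20 at or after Felix ends 12:55 → clear.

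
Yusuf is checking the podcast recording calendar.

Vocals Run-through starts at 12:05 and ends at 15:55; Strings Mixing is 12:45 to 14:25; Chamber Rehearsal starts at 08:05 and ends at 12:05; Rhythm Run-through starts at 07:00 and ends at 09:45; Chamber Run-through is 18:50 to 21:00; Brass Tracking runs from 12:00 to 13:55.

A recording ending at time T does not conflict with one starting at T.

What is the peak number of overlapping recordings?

3

Sweep the timeline, counting +1 at each start and −1 at each end (ends before starts at a tie):
07:00 start Rhythm Run-through → 1
08:05 start Chamber Rehearsal → 2
09:45 end Rhythm Run-through → 1
12:00 start Brass Tracking → 2
12:05 end Chamber Rehearsal → 1
12:05 start Vocals Run-through → 2
12:45 start Strings Mixing → 3
13:55 end Brass Tracking → 2
14:25 end Strings Mixing → 1
15:55 end Vocals Run-through → 0
18:50 start Chamber Run-through → 1
21:00 end Chamber Run-through → 0
Peak is 3, at 12:45 (Brass Tracking, Strings Mixing, Vocals Run-through).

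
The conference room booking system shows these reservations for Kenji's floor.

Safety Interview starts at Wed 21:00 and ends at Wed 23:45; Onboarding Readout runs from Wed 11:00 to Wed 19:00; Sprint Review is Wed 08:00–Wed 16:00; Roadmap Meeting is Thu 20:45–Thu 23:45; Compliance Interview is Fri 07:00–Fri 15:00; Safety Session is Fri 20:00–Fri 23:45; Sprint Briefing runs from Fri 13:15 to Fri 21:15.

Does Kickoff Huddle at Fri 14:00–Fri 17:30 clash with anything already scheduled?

Sprint Review: ends Wed 16:00 at or before Kickoff Huddle starts Fri 14:00 → clear.
Onboarding Readout: ends Wed 19:00 at or before Kickoff Huddle starts Fri 14:00 → clear.
Safety Interview: ends Wed 23:45 at or before Kickoff Huddle starts Fri 14:00 → clear.
Roadmap Meeting: ends Thu 23:45 at or before Kickoff Huddle starts Fri 14:00 → clear.
Compliance Interview: starts Fri 07:00 before Kickoff Huddle ends Fri 17:30, and ends Fri 15:00 after Kickoff Huddle starts Fri 14:00 → overlap.
Sprint Briefing: starts Fri 13:15 before Kickoff Huddle ends Fri 17:30, and ends Fri 21:15 after Kickoff Huddle starts Fri 14:00 → overlap.
Safety Session: starts Fri 20:00 at or after Kickoff Huddle ends Fri 17:30 → clear.
Kickoff Huddle overlaps Compliance Interview, Sprint Briefing.

Yes — it overlaps Compliance Interview, Sprint Briefing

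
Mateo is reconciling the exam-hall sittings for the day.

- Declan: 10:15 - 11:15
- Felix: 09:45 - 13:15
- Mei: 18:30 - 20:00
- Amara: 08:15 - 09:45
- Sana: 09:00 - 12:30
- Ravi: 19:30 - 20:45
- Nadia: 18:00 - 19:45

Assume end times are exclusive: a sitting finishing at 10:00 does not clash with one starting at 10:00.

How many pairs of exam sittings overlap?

Sorted by start: Amara, Sana, Felix, Declan, Nadia, Mei, Ravi.
Sana starts before Amara ends → Amara and Sana overlap.
Felix starts exactly when Amara ends (back-to-back, no overlap), so nothing later overlaps Amara either.
Felix starts before Sana ends → Sana and Felix overlap.
Declan starts before Sana ends → Sana and Declan overlap.
Nadia starts after Sana ends, so nothing later overlaps Sana either.
Declan starts before Felix ends → Felix and Declan overlap.
Nadia starts after Felix ends, so nothing later overlaps Felix either.
Nadia starts after Declan ends, so nothing later overlaps Declan either.
Mei starts before Nadia ends → Nadia and Mei overlap.
Ravi starts before Nadia ends → Nadia and Ravi overlap.
Ravi starts before Mei ends → Mei and Ravi overlap.
Overlapping pairs: Amara & Sana, Declan & Felix, Declan & Sana, Felix & Sana, Mei & Nadia, Mei & Ravi, Nadia & Ravi — 7 in total.

7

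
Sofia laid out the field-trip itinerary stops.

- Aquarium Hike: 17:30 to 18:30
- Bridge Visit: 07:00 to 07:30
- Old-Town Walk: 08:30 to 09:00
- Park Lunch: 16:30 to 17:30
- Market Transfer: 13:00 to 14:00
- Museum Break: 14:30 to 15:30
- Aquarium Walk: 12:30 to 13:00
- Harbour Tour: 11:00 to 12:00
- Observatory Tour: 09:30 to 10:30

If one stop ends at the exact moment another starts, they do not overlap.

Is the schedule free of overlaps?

Yes

Two intervals overlap when each starts before the other ends.
Sorted by start: Bridge Visit, Old-Town Walk, Observatory Tour, Harbour Tour, Aquarium Walk, Market Transfer, Museum Break, Park Lunch, Aquarium Hike.
Old-Town Walk starts after Bridge Visit ends, so nothing later overlaps Bridge Visit either.
Observatory Tour starts after Old-Town Walk ends, so nothing later overlaps Old-Town Walk either.
Harbour Tour starts after Observatory Tour ends, so nothing later overlaps Observatory Tour either.
Aquarium Walk starts after Harbour Tour ends, so nothing later overlaps Harbour Tour either.
Market Transfer starts exactly when Aquarium Walk ends (back-to-back, no overlap), so nothing later overlaps Aquarium Walk either.
Museum Break starts after Market Transfer ends, so nothing later overlaps Market Transfer either.
Park Lunch starts after Museum Break ends, so nothing later overlaps Museum Break either.
Aquarium Hike starts exactly when Park Lunch ends (back-to-back, no overlap).
Every pair is clear; the schedule has no overlaps.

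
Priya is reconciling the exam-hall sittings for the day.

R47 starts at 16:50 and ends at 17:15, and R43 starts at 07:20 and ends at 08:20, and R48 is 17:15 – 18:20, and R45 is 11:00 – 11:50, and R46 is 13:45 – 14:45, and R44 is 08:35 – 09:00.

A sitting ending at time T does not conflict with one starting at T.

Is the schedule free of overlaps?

Yes

Sorted by start: R43, R44, R45, R46, R47, R48.
R44 starts after R43 ends — done with R43.
R45 starts after R44 ends — done with R44.
R46 starts after R45 ends — done with R45.
R47 starts after R46 ends — done with R46.
R48 starts exactly when R47 ends (back-to-back, no overlap).
Every pair is clear; the schedule has no overlaps.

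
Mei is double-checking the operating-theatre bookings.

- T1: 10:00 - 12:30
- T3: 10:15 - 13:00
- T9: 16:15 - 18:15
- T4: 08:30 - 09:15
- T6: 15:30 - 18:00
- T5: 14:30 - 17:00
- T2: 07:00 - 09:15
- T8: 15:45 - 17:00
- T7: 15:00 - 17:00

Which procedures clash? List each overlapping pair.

Sorted by start: T2, T4, T1, T3, T5, T7, T6, T8, T9.
T4 starts before T2 ends → T2 and T4 overlap.
T1 starts after T2 ends; T2 is clear from here.
T1 starts after T4 ends; T4 is clear from here.
T3 starts before T1 ends → T1 and T3 overlap.
T5 starts after T1 ends; T1 is clear from here.
T5 starts after T3 ends; T3 is clear from here.
T7 starts before T5 ends → T5 and T7 overlap.
T6 starts before T5 ends → T5 and T6 overlap.
T8 starts before T5 ends → T5 and T8 overlap.
T9 starts before T5 ends → T5 and T9 overlap.
T6 starts before T7 ends → T7 and T6 overlap.
T8 starts before T7 ends → T7 and T8 overlap.
T9 starts before T7 ends → T7 and T9 overlap.
T8 starts before T6 ends → T6 and T8 overlap.
T9 starts before T6 ends → T6 and T9 overlap.
T9 starts before T8 ends → T8 and T9 overlap.

T1 & T3, T2 & T4, T5 & T6, T5 & T7, T5 & T8, T5 & T9, T6 & T7, T6 & T8, T6 & T9, T7 & T8, T7 & T9, T8 & T9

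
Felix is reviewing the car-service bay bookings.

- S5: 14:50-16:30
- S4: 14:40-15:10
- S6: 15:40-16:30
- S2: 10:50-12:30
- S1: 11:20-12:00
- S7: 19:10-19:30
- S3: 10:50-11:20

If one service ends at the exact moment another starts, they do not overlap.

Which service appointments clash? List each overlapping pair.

S1 & S2, S2 & S3, S4 & S5, S5 & S6

Sorted by start: S2, S3, S1, S4, S5, S6, S7.
S3 starts before S2 ends → S2 and S3 overlap.
S1 starts before S2 ends → S2 and S1 overlap.
S4 starts after S2 ends — done with S2.
S1 starts exactly when S3 ends (back-to-back, no overlap) — done with S3.
S4 starts after S1 ends — done with S1.
S5 starts before S4 ends → S4 and S5 overlap.
S6 starts after S4 ends — done with S4.
S6 starts before S5 ends → S5 and S6 overlap.
S7 starts after S5 ends.
S7 starts after S6 ends.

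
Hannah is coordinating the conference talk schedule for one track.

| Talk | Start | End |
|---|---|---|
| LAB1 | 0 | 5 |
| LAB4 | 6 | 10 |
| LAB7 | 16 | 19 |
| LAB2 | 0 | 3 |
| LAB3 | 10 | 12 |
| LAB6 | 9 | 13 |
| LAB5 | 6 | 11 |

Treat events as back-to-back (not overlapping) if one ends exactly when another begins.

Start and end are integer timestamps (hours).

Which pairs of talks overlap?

Sorted by start: LAB1, LAB2, LAB4, LAB5, LAB6, LAB3, LAB7.
LAB2 starts before LAB1 ends → LAB1 and LAB2 overlap.
LAB4 starts after LAB1 ends, so LAB1 has no further overlaps.
LAB4 starts after LAB2 ends, so LAB2 has no further overlaps.
LAB5 starts before LAB4 ends → LAB4 and LAB5 overlap.
LAB6 starts before LAB4 ends → LAB4 and LAB6 overlap.
LAB3 starts exactly when LAB4 ends (back-to-back, no overlap), so LAB4 has no further overlaps.
LAB6 starts before LAB5 ends → LAB5 and LAB6 overlap.
LAB3 starts before LAB5 ends → LAB5 and LAB3 overlap.
LAB7 starts after LAB5 ends.
LAB3 starts before LAB6 ends → LAB6 and LAB3 overlap.
LAB7 starts after LAB6 ends.
LAB7 starts after LAB3 ends.

LAB1 & LAB2, LAB3 & LAB5, LAB3 & LAB6, LAB4 & LAB5, LAB4 & LAB6, LAB5 & LAB6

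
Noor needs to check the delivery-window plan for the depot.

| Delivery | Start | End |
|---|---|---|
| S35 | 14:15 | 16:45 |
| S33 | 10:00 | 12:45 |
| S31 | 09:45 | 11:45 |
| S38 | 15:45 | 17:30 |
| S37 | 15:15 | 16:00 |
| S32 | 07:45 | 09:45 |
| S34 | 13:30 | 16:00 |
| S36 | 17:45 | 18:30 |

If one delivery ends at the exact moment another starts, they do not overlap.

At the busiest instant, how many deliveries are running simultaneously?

Walk through starts and ends in time order (an end at T is processed before a start at T):
07:45 start S32 → 1
09:45 end S32 → 0
09:45 start S31 → 1
10:00 start S33 → 2
11:45 end S31 → 1
12:45 end S33 → 0
13:30 start S34 → 1
14:15 start S35 → 2
15:15 start S37 → 3
15:45 start S38 → 4
16:00 end S34 → 3
16:00 end S37 → 2
16:45 end S35 → 1
17:30 end S38 → 0
17:45 start S36 → 1
18:30 end S36 → 0
Peak is 4, at 15:45 (S34, S35, S37, S38).

4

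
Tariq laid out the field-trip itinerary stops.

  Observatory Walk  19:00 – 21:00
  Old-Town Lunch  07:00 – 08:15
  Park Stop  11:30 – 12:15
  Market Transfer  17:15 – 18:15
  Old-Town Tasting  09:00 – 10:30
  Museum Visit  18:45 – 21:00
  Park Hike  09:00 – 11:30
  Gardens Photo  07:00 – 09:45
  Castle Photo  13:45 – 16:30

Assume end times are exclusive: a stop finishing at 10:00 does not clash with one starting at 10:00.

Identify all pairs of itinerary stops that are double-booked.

Gardens Photo & Old-Town Lunch, Gardens Photo & Old-Town Tasting, Gardens Photo & Park Hike, Museum Visit & Observatory Walk, Old-Town Tasting & Park Hike

Sorted by start: Gardens Photo, Old-Town Lunch, Park Hike, Old-Town Tasting, Park Stop, Castle Photo, Market Transfer, Museum Visit, Observatory Walk.
Old-Town Lunch starts before Gardens Photo ends → Gardens Photo and Old-Town Lunch overlap.
Park Hike starts before Gardens Photo ends → Gardens Photo and Park Hike overlap.
Old-Town Tasting starts before Gardens Photo ends → Gardens Photo and Old-Town Tasting overlap.
Park Stop starts after Gardens Photo ends; Gardens Photo is clear from here.
Park Hike starts after Old-Town Lunch ends; Old-Town Lunch is clear from here.
Old-Town Tasting starts before Park Hike ends → Park Hike and Old-Town Tasting overlap.
Park Stop starts exactly when Park Hike ends (back-to-back, no overlap); Park Hike is clear from here.
Park Stop starts after Old-Town Tasting ends; Old-Town Tasting is clear from here.
Castle Photo starts after Park Stop ends; Park Stop is clear from here.
Market Transfer starts after Castle Photo ends; Castle Photo is clear from here.
Museum Visit starts after Market Transfer ends; Market Transfer is clear from here.
Observatory Walk starts before Museum Visit ends → Museum Visit and Observatory Walk overlap.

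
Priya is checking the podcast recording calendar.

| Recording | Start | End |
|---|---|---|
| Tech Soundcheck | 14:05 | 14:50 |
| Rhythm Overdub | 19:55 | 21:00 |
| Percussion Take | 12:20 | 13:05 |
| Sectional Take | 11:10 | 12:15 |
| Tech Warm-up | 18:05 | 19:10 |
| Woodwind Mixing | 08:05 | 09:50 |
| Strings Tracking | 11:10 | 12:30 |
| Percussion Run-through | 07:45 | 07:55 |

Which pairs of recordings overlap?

Sorted by start: Percussion Run-through, Woodwind Mixing, Strings Tracking, Sectional Take, Percussion Take, Tech Soundcheck, Tech Warm-up, Rhythm Overdub.
Woodwind Mixing starts after Percussion Run-through ends; Percussion Run-through is clear from here.
Strings Tracking starts after Woodwind Mixing ends; Woodwind Mixing is clear from here.
Sectional Take starts before Strings Tracking ends → Strings Tracking and Sectional Take overlap.
Percussion Take starts before Strings Tracking ends → Strings Tracking and Percussion Take overlap.
Tech Soundcheck starts after Strings Tracking ends; Strings Tracking is clear from here.
Percussion Take starts after Sectional Take ends; Sectional Take is clear from here.
Tech Soundcheck starts after Percussion Take ends; Percussion Take is clear from here.
Tech Warm-up starts after Tech Soundcheck ends; Tech Soundcheck is clear from here.
Rhythm Overdub starts after Tech Warm-up ends.

Percussion Take & Strings Tracking, Sectional Take & Strings Tracking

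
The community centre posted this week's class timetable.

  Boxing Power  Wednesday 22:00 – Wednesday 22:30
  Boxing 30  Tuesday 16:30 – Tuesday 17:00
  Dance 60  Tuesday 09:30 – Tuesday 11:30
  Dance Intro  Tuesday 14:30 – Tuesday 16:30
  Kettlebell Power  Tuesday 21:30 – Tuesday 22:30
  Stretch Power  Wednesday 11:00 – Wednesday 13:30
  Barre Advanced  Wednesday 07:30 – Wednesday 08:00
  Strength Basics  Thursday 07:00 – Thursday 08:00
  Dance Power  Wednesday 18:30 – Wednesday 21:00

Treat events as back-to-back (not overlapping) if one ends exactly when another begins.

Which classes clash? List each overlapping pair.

Sorted by start: Dance 60, Dance Intro, Boxing 30, Kettlebell Power, Barre Advanced, Stretch Power, Dance Power, Boxing Power, Strength Basics.
Dance Intro starts after Dance 60 ends — done with Dance 60.
Boxing 30 starts exactly when Dance Intro ends (back-to-back, no overlap) — done with Dance Intro.
Kettlebell Power starts after Boxing 30 ends — done with Boxing 30.
Barre Advanced starts after Kettlebell Power ends — done with Kettlebell Power.
Stretch Power starts after Barre Advanced ends — done with Barre Advanced.
Dance Power starts after Stretch Power ends — done with Stretch Power.
Boxing Power starts after Dance Power ends — done with Dance Power.
Strength Basics starts after Boxing Power ends.

none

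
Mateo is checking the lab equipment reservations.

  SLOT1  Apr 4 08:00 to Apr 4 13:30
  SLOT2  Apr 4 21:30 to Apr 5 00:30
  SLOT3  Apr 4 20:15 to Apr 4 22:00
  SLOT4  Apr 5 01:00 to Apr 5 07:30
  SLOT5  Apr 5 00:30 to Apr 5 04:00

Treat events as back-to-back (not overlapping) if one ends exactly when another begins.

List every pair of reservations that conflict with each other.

Sorted by start: SLOT1, SLOT3, SLOT2, SLOT5, SLOT4.
SLOT3 starts after SLOT1 ends — done with SLOT1.
SLOT2 starts before SLOT3 ends → SLOT3 and SLOT2 overlap.
SLOT5 starts after SLOT3 ends — done with SLOT3.
SLOT5 starts exactly when SLOT2 ends (back-to-back, no overlap) — done with SLOT2.
SLOT4 starts before SLOT5 ends → SLOT5 and SLOT4 overlap.

SLOT2 & SLOT3, SLOT4 & SLOT5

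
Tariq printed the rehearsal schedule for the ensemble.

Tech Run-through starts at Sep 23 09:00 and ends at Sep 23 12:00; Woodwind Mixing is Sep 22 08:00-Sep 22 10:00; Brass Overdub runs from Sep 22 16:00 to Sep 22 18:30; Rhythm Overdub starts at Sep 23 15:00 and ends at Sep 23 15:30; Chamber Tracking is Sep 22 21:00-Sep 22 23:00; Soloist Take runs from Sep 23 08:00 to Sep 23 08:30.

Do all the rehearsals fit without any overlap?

Yes

Sorted by start: Woodwind Mixing, Brass Overdub, Chamber Tracking, Soloist Take, Tech Run-through, Rhythm Overdub.
Brass Overdub starts after Woodwind Mixing ends — done with Woodwind Mixing.
Chamber Tracking starts after Brass Overdub ends — done with Brass Overdub.
Soloist Take starts after Chamber Tracking ends — done with Chamber Tracking.
Tech Run-through starts after Soloist Take ends — done with Soloist Take.
Rhythm Overdub starts after Tech Run-through ends.
Every pair is clear; the schedule has no overlaps.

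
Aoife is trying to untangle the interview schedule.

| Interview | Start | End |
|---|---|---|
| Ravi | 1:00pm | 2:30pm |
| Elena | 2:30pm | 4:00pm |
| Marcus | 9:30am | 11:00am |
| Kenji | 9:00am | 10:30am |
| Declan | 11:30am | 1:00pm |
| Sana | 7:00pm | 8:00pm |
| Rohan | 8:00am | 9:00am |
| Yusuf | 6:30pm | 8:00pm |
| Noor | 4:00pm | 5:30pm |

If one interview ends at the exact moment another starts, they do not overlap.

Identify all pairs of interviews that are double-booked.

Sorted by start: Rohan, Kenji, Marcus, Declan, Ravi, Elena, Noor, Yusuf, Sana.
Kenji starts exactly when Rohan ends (back-to-back, no overlap) — done with Rohan.
Marcus starts before Kenji ends → Kenji and Marcus overlap.
Declan starts after Kenji ends — done with Kenji.
Declan starts after Marcus ends — done with Marcus.
Ravi starts exactly when Declan ends (back-to-back, no overlap) — done with Declan.
Elena starts exactly when Ravi ends (back-to-back, no overlap) — done with Ravi.
Noor starts exactly when Elena ends (back-to-back, no overlap) — done with Elena.
Yusuf starts after Noor ends — done with Noor.
Sana starts before Yusuf ends → Yusuf and Sana overlap.

Kenji & Marcus, Sana & Yusuf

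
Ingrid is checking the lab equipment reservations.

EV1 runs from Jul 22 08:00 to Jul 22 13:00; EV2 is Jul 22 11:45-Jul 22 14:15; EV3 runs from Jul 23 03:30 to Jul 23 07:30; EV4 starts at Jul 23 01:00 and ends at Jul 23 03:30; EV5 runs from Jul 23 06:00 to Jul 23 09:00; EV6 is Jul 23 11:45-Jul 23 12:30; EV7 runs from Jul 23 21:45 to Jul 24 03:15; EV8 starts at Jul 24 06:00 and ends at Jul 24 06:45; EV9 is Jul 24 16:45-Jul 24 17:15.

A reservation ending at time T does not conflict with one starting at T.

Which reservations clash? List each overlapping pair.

Two intervals overlap when each starts before the other ends.
Sorted by start: EV1, EV2, EV4, EV3, EV5, EV6, EV7, EV8, EV9.
EV2 starts before EV1 ends → EV1 and EV2 overlap.
EV4 starts after EV1 ends — done with EV1.
EV4 starts after EV2 ends — done with EV2.
EV3 starts exactly when EV4 ends (back-to-back, no overlap) — done with EV4.
EV5 starts before EV3 ends → EV3 and EV5 overlap.
EV6 starts after EV3 ends — done with EV3.
EV6 starts after EV5 ends — done with EV5.
EV7 starts after EV6 ends — done with EV6.
EV8 starts after EV7 ends — done with EV7.
EV9 starts after EV8 ends.

EV1 & EV2, EV3 & EV5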